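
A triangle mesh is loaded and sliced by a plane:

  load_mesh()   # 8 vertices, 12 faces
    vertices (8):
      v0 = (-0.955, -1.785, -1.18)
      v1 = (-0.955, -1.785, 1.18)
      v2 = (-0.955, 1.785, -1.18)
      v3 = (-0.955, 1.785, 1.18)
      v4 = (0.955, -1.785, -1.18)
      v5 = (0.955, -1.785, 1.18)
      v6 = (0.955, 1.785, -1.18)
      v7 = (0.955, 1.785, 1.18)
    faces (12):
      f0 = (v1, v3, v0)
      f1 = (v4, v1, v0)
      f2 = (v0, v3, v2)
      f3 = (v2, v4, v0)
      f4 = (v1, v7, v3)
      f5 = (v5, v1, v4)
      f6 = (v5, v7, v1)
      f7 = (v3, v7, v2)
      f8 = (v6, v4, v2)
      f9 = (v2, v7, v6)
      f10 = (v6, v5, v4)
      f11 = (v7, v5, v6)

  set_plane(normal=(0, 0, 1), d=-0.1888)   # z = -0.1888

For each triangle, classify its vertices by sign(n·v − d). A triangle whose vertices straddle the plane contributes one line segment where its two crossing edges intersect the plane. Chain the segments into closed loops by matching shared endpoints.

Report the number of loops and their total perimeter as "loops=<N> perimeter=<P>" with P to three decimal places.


loops=1 perimeter=10.960

Straddling triangles (8 of 12):
  (v1,v3,v0) [++-] → (-0.955, -0.2856, -0.1888)–(-0.955, -1.785, -0.1888)  len=1.4994
  (v4,v1,v0) [-+-] → (0.1528, -1.785, -0.1888)–(-0.955, -1.785, -0.1888)  len=1.1078
  (v0,v3,v2) [-+-] → (-0.955, -0.2856, -0.1888)–(-0.955, 1.785, -0.1888)  len=2.0706
  (v5,v1,v4) [++-] → (0.1528, -1.785, -0.1888)–(0.955, -1.785, -0.1888)  len=0.8022
  (v3,v7,v2) [++-] → (-0.1528, 1.785, -0.1888)–(-0.955, 1.785, -0.1888)  len=0.8022
  (v2,v7,v6) [-+-] → (-0.1528, 1.785, -0.1888)–(0.955, 1.785, -0.1888)  len=1.1078
  (v6,v5,v4) [-+-] → (0.955, 0.2856, -0.1888)–(0.955, -1.785, -0.1888)  len=2.0706
  (v7,v5,v6) [++-] → (0.955, 0.2856, -0.1888)–(0.955, 1.785, -0.1888)  len=1.4994

Chained into 1 loop(s):
  loop 1: 8 segments, perimeter = 10.9600
Total perimeter = 10.960


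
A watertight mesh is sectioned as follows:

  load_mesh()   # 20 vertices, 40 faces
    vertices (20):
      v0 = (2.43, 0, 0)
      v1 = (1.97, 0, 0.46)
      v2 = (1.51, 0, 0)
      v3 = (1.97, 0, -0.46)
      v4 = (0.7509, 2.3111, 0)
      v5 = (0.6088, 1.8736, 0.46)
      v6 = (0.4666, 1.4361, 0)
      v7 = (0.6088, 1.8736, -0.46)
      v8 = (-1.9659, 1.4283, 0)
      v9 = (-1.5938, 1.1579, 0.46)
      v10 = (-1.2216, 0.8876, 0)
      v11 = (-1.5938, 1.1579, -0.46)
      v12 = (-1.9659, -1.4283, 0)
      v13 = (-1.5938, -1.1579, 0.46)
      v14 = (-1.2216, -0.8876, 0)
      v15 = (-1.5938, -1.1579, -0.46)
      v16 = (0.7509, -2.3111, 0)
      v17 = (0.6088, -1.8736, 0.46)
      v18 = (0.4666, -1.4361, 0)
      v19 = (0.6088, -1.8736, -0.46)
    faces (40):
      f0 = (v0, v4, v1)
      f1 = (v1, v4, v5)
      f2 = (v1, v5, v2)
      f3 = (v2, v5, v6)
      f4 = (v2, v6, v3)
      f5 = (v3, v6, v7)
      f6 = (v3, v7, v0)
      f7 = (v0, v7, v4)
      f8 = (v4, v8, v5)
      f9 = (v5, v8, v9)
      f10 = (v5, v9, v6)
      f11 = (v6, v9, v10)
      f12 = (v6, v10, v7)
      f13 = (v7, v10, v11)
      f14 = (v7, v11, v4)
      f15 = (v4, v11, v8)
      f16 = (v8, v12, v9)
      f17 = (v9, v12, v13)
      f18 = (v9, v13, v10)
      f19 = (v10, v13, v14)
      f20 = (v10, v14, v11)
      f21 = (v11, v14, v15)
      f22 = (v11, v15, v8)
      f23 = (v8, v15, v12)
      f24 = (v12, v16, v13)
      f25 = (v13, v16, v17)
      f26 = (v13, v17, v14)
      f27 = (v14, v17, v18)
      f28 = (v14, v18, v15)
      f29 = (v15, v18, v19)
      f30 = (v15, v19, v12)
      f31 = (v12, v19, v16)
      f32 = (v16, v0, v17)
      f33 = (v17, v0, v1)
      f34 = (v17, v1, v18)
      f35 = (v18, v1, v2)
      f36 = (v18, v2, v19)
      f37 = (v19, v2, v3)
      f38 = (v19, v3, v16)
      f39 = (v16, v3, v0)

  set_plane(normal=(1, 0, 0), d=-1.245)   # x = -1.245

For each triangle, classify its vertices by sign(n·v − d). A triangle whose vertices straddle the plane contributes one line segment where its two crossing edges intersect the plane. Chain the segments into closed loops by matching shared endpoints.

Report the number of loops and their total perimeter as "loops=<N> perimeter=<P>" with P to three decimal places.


Straddling triangles (18 of 40):
  (v4,v8,v5) [+-+] → (-1.245, 1.66255, 0)–(-1.245, 1.55298, 0.128797)  len=0.1691
  (v5,v8,v9) [+--] → (-1.245, 1.55298, 0.128797)–(-1.245, 1.27124, 0.46)  len=0.4348
  (v5,v9,v6) [+-+] → (-1.245, 1.27124, 0.46)–(-1.245, 1.205, 0.382128)  len=0.1022
  (v6,v9,v10) [+-+] → (-1.245, 1.205, 0.382128)–(-1.245, 0.904594, 0.0289199)  len=0.4637
  (v7,v10,v11) [++-] → (-1.245, 0.904594, -0.0289199)–(-1.245, 1.27124, -0.46)  len=0.5659
  (v7,v11,v4) [+-+] → (-1.245, 1.27124, -0.46)–(-1.245, 1.32945, -0.39157)  len=0.0898
  (v4,v11,v8) [+--] → (-1.245, 1.32945, -0.39157)–(-1.245, 1.66255, 0)  len=0.5141
  (v9,v13,v10) [--+] → (-1.245, 0.759001, 0.0289199)–(-1.245, 0.904594, 0.0289199)  len=0.1456
  (v10,v13,v14) [+-+] → (-1.245, 0.759001, 0.0289199)–(-1.245, -0.904594, 0.0289199)  len=1.6636
  (v10,v14,v11) [++-] → (-1.245, -0.759001, -0.0289199)–(-1.245, 0.904594, -0.0289199)  len=1.6636
  (v11,v14,v15) [-+-] → (-1.245, -0.759001, -0.0289199)–(-1.245, -0.904594, -0.0289199)  len=0.1456
  (v12,v16,v13) [-+-] → (-1.245, -1.66255, 0)–(-1.245, -1.32945, 0.39157)  len=0.5141
  (v13,v16,v17) [-++] → (-1.245, -1.32945, 0.39157)–(-1.245, -1.27124, 0.46)  len=0.0898
  (v13,v17,v14) [-++] → (-1.245, -1.27124, 0.46)–(-1.245, -0.904594, 0.0289199)  len=0.5659
  (v14,v18,v15) [++-] → (-1.245, -1.205, -0.382128)–(-1.245, -0.904594, -0.0289199)  len=0.4637
  (v15,v18,v19) [-++] → (-1.245, -1.205, -0.382128)–(-1.245, -1.27124, -0.46)  len=0.1022
  (v15,v19,v12) [-+-] → (-1.245, -1.27124, -0.46)–(-1.245, -1.55298, -0.128797)  len=0.4348
  (v12,v19,v16) [-++] → (-1.245, -1.55298, -0.128797)–(-1.245, -1.66255, 0)  len=0.1691

Chained into 1 loop(s):
  loop 1: 18 segments, perimeter = 8.2977
Total perimeter = 8.298

loops=1 perimeter=8.298


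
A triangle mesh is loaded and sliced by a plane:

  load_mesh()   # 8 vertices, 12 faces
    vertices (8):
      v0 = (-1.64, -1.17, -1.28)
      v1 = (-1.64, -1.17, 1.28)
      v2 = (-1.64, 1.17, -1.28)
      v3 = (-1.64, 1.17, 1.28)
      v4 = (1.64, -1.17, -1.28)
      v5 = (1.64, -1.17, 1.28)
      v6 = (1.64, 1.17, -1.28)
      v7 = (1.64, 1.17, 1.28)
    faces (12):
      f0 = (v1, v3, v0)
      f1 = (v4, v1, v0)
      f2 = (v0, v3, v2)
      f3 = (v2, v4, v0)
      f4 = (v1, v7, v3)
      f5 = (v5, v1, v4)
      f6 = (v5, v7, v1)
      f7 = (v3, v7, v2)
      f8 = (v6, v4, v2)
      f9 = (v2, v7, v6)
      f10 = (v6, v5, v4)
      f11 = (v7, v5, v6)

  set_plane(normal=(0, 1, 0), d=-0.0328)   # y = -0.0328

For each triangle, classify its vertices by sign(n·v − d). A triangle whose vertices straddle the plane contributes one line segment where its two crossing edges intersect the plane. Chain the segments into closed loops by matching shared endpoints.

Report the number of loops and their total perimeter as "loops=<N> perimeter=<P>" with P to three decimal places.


loops=1 perimeter=11.680

Straddling triangles (8 of 12):
  (v1,v3,v0) [-+-] → (-1.64, -0.0328, 1.28)–(-1.64, -0.0328, -0.0358838)  len=1.3159
  (v0,v3,v2) [-++] → (-1.64, -0.0328, -0.0358838)–(-1.64, -0.0328, -1.28)  len=1.2441
  (v2,v4,v0) [+--] → (0.0459761, -0.0328, -1.28)–(-1.64, -0.0328, -1.28)  len=1.6860
  (v1,v7,v3) [-++] → (-0.0459761, -0.0328, 1.28)–(-1.64, -0.0328, 1.28)  len=1.5940
  (v5,v7,v1) [-+-] → (1.64, -0.0328, 1.28)–(-0.0459761, -0.0328, 1.28)  len=1.6860
  (v6,v4,v2) [+-+] → (1.64, -0.0328, -1.28)–(0.0459761, -0.0328, -1.28)  len=1.5940
  (v6,v5,v4) [+--] → (1.64, -0.0328, 0.0358838)–(1.64, -0.0328, -1.28)  len=1.3159
  (v7,v5,v6) [+-+] → (1.64, -0.0328, 1.28)–(1.64, -0.0328, 0.0358838)  len=1.2441

Chained into 1 loop(s):
  loop 1: 8 segments, perimeter = 11.6800
Total perimeter = 11.680


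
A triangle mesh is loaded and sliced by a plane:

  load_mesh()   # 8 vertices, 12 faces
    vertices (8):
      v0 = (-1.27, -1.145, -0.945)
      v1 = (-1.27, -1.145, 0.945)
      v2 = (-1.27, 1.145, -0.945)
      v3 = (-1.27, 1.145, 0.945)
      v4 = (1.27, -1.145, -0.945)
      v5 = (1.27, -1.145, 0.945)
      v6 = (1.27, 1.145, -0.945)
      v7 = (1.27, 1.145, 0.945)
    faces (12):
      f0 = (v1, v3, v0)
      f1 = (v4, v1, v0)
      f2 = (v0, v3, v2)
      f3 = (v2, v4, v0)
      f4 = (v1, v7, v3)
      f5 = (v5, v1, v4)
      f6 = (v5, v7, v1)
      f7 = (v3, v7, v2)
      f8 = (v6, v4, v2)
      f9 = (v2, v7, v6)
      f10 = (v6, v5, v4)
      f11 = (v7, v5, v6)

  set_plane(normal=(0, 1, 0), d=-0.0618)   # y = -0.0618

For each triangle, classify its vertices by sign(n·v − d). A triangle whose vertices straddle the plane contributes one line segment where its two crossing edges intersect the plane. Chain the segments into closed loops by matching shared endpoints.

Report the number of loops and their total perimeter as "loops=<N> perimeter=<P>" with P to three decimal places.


loops=1 perimeter=8.860

Straddling triangles (8 of 12):
  (v1,v3,v0) [-+-] → (-1.27, -0.0618, 0.945)–(-1.27, -0.0618, -0.0510052)  len=0.9960
  (v0,v3,v2) [-++] → (-1.27, -0.0618, -0.0510052)–(-1.27, -0.0618, -0.945)  len=0.8940
  (v2,v4,v0) [+--] → (0.0685467, -0.0618, -0.945)–(-1.27, -0.0618, -0.945)  len=1.3385
  (v1,v7,v3) [-++] → (-0.0685467, -0.0618, 0.945)–(-1.27, -0.0618, 0.945)  len=1.2015
  (v5,v7,v1) [-+-] → (1.27, -0.0618, 0.945)–(-0.0685467, -0.0618, 0.945)  len=1.3385
  (v6,v4,v2) [+-+] → (1.27, -0.0618, -0.945)–(0.0685467, -0.0618, -0.945)  len=1.2015
  (v6,v5,v4) [+--] → (1.27, -0.0618, 0.0510052)–(1.27, -0.0618, -0.945)  len=0.9960
  (v7,v5,v6) [+-+] → (1.27, -0.0618, 0.945)–(1.27, -0.0618, 0.0510052)  len=0.8940

Chained into 1 loop(s):
  loop 1: 8 segments, perimeter = 8.8600
Total perimeter = 8.860


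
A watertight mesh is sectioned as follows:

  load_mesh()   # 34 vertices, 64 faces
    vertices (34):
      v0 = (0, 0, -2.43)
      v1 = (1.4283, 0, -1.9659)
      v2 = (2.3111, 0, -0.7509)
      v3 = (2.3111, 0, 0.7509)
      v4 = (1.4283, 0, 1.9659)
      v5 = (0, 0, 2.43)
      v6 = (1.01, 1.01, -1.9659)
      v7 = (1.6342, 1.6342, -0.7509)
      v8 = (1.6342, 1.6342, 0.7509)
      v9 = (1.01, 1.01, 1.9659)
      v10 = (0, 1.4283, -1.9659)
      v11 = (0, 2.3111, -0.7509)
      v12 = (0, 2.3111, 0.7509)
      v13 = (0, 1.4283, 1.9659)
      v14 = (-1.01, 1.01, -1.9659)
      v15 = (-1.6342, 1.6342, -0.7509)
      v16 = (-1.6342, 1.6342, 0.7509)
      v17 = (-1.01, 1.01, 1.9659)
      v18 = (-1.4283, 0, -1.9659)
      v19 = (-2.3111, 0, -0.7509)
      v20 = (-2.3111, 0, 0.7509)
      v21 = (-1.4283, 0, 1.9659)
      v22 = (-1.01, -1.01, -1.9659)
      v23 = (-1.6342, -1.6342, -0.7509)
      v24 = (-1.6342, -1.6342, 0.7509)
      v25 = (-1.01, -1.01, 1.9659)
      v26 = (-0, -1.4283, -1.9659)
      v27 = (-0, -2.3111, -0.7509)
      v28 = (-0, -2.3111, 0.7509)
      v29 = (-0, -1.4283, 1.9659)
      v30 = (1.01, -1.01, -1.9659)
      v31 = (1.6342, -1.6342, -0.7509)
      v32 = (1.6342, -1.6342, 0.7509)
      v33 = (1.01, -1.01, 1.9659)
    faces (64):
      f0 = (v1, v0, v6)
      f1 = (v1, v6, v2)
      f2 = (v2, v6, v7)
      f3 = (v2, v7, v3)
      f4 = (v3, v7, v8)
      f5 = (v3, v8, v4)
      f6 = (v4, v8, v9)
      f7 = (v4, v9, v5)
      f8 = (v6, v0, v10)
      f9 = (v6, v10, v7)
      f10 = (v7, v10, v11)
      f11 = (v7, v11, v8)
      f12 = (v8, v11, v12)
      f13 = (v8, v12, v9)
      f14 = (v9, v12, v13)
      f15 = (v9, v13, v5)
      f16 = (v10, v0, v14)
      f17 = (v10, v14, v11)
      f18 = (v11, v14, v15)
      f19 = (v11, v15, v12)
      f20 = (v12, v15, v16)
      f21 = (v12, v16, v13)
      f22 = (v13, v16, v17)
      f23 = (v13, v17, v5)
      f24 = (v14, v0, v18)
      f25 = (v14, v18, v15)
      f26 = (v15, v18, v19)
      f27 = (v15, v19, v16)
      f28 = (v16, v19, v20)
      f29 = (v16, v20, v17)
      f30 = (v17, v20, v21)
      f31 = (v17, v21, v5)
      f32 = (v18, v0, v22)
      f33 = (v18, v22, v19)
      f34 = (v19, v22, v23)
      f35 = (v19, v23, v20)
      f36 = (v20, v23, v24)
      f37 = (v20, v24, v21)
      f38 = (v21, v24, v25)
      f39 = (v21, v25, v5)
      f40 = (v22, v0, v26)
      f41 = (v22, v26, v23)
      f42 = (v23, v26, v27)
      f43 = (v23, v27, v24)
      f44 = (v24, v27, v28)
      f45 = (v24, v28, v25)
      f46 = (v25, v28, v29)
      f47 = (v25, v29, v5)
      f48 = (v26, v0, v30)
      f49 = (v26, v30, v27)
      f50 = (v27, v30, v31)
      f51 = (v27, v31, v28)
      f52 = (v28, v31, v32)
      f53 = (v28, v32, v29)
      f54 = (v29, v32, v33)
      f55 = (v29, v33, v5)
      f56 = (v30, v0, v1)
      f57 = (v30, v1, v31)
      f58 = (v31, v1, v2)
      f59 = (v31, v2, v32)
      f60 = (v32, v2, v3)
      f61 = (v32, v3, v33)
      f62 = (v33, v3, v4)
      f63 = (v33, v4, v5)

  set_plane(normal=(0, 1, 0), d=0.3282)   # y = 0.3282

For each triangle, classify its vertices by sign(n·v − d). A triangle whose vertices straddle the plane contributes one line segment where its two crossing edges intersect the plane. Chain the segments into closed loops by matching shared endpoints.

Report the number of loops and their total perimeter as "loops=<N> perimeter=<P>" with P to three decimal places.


loops=1 perimeter=14.391

Straddling triangles (20 of 64):
  (v1,v0,v6) [--+] → (0.3282, 0.3282, -2.27919)–(1.29237, 0.3282, -1.9659)  len=1.0138
  (v1,v6,v2) [-+-] → (1.29237, 0.3282, -1.9659)–(1.88831, 0.3282, -1.14571)  len=1.0138
  (v2,v6,v7) [-++] → (1.88831, 0.3282, -1.14571)–(2.17516, 0.3282, -0.7509)  len=0.4880
  (v2,v7,v3) [-+-] → (2.17516, 0.3282, -0.7509)–(2.17516, 0.3282, 0.44929)  len=1.2002
  (v3,v7,v8) [-++] → (2.17516, 0.3282, 0.44929)–(2.17516, 0.3282, 0.7509)  len=0.3016
  (v3,v8,v4) [-+-] → (2.17516, 0.3282, 0.7509)–(1.46965, 0.3282, 1.72189)  len=1.2002
  (v4,v8,v9) [-++] → (1.46965, 0.3282, 1.72189)–(1.29237, 0.3282, 1.9659)  len=0.3016
  (v4,v9,v5) [-+-] → (1.29237, 0.3282, 1.9659)–(0.3282, 0.3282, 2.27919)  len=1.0138
  (v6,v0,v10) [+-+] → (0.3282, 0.3282, -2.27919)–(0, 0.3282, -2.32336)  len=0.3312
  (v9,v13,v5) [++-] → (0, 0.3282, 2.32336)–(0.3282, 0.3282, 2.27919)  len=0.3312
  (v10,v0,v14) [+-+] → (0, 0.3282, -2.32336)–(-0.3282, 0.3282, -2.27919)  len=0.3312
  (v13,v17,v5) [++-] → (-0.3282, 0.3282, 2.27919)–(0, 0.3282, 2.32336)  len=0.3312
  (v14,v0,v18) [+--] → (-0.3282, 0.3282, -2.27919)–(-1.29237, 0.3282, -1.9659)  len=1.0138
  (v14,v18,v15) [+-+] → (-1.29237, 0.3282, -1.9659)–(-1.46965, 0.3282, -1.72189)  len=0.3016
  (v15,v18,v19) [+--] → (-1.46965, 0.3282, -1.72189)–(-2.17516, 0.3282, -0.7509)  len=1.2002
  (v15,v19,v16) [+-+] → (-2.17516, 0.3282, -0.7509)–(-2.17516, 0.3282, -0.44929)  len=0.3016
  (v16,v19,v20) [+--] → (-2.17516, 0.3282, -0.44929)–(-2.17516, 0.3282, 0.7509)  len=1.2002
  (v16,v20,v17) [+-+] → (-2.17516, 0.3282, 0.7509)–(-1.88831, 0.3282, 1.14571)  len=0.4880
  (v17,v20,v21) [+--] → (-1.88831, 0.3282, 1.14571)–(-1.29237, 0.3282, 1.9659)  len=1.0138
  (v17,v21,v5) [+--] → (-1.29237, 0.3282, 1.9659)–(-0.3282, 0.3282, 2.27919)  len=1.0138

Chained into 1 loop(s):
  loop 1: 20 segments, perimeter = 14.3908
Total perimeter = 14.391


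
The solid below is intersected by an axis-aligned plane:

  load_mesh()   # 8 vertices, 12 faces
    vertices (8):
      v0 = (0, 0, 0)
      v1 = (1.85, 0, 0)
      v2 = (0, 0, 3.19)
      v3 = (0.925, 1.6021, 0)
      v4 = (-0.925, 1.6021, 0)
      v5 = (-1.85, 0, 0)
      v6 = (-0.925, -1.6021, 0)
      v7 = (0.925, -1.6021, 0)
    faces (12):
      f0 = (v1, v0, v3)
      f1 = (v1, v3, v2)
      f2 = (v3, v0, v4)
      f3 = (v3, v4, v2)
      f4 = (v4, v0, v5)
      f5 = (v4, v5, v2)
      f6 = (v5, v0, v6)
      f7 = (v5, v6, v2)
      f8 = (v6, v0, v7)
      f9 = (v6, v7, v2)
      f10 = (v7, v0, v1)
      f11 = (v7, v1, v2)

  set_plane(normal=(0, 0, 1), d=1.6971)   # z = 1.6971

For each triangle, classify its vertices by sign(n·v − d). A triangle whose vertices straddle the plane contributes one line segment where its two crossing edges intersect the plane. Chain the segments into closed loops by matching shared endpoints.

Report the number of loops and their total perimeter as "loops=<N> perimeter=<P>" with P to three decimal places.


Straddling triangles (6 of 12):
  (v1,v3,v2) [--+] → (0.432894, 0.749773, 1.6971)–(0.865788, 0, 1.6971)  len=0.8658
  (v3,v4,v2) [--+] → (-0.432894, 0.749773, 1.6971)–(0.432894, 0.749773, 1.6971)  len=0.8658
  (v4,v5,v2) [--+] → (-0.865788, 0, 1.6971)–(-0.432894, 0.749773, 1.6971)  len=0.8658
  (v5,v6,v2) [--+] → (-0.432894, -0.749773, 1.6971)–(-0.865788, 0, 1.6971)  len=0.8658
  (v6,v7,v2) [--+] → (0.432894, -0.749773, 1.6971)–(-0.432894, -0.749773, 1.6971)  len=0.8658
  (v7,v1,v2) [--+] → (0.865788, 0, 1.6971)–(0.432894, -0.749773, 1.6971)  len=0.8658

Chained into 1 loop(s):
  loop 1: 6 segments, perimeter = 5.1947
Total perimeter = 5.195

loops=1 perimeter=5.195


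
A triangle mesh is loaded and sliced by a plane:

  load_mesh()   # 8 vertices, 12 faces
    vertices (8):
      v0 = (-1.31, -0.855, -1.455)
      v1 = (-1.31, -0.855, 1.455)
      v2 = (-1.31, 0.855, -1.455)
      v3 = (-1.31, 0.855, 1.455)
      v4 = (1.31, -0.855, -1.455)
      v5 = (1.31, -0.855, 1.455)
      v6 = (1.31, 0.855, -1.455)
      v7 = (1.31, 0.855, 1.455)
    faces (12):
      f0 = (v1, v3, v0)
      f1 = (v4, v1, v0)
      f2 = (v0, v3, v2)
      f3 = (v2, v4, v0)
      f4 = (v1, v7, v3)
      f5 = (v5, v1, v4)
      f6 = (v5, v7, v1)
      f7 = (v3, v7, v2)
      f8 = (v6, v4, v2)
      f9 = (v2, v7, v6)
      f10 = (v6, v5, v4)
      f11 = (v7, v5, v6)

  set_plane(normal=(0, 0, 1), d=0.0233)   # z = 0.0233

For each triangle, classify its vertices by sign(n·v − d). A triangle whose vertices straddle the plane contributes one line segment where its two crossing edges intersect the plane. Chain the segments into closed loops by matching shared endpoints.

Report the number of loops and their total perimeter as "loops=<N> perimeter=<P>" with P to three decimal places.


loops=1 perimeter=8.660

Straddling triangles (8 of 12):
  (v1,v3,v0) [++-] → (-1.31, 0.0136918, 0.0233)–(-1.31, -0.855, 0.0233)  len=0.8687
  (v4,v1,v0) [-+-] → (-0.020978, -0.855, 0.0233)–(-1.31, -0.855, 0.0233)  len=1.2890
  (v0,v3,v2) [-+-] → (-1.31, 0.0136918, 0.0233)–(-1.31, 0.855, 0.0233)  len=0.8413
  (v5,v1,v4) [++-] → (-0.020978, -0.855, 0.0233)–(1.31, -0.855, 0.0233)  len=1.3310
  (v3,v7,v2) [++-] → (0.020978, 0.855, 0.0233)–(-1.31, 0.855, 0.0233)  len=1.3310
  (v2,v7,v6) [-+-] → (0.020978, 0.855, 0.0233)–(1.31, 0.855, 0.0233)  len=1.2890
  (v6,v5,v4) [-+-] → (1.31, -0.0136918, 0.0233)–(1.31, -0.855, 0.0233)  len=0.8413
  (v7,v5,v6) [++-] → (1.31, -0.0136918, 0.0233)–(1.31, 0.855, 0.0233)  len=0.8687

Chained into 1 loop(s):
  loop 1: 8 segments, perimeter = 8.6600
Total perimeter = 8.660


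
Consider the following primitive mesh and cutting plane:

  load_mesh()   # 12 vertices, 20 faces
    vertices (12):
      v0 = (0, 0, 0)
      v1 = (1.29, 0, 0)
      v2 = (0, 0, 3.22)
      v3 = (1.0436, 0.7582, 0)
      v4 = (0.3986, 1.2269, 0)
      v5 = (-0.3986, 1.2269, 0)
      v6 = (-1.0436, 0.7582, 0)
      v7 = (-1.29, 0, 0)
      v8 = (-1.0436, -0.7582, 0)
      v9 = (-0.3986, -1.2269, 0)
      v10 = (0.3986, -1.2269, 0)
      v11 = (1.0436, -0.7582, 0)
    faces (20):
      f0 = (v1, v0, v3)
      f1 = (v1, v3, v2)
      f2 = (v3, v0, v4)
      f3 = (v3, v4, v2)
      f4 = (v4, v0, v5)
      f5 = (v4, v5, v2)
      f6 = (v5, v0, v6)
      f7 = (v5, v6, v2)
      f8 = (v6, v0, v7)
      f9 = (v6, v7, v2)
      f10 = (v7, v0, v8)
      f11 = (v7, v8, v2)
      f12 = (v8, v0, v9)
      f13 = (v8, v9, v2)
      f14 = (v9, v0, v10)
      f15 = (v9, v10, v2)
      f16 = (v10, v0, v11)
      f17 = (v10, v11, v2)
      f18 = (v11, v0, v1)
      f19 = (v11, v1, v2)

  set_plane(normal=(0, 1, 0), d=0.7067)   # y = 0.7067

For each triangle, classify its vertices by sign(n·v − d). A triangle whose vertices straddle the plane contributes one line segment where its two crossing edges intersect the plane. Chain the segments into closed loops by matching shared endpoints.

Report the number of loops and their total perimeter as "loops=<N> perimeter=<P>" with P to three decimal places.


loops=1 perimeter=5.784

Straddling triangles (10 of 20):
  (v1,v0,v3) [--+] → (0.972714, 0.7067, 0)–(1.06034, 0.7067, 0)  len=0.0876
  (v1,v3,v2) [-+-] → (1.06034, 0.7067, 0)–(0.972714, 0.7067, 0.218715)  len=0.2356
  (v3,v0,v4) [+-+] → (0.972714, 0.7067, 0)–(0.229595, 0.7067, 0)  len=0.7431
  (v3,v4,v2) [++-] → (0.229595, 0.7067, 1.36527)–(0.972714, 0.7067, 0.218715)  len=1.3663
  (v4,v0,v5) [+-+] → (0.229595, 0.7067, 0)–(-0.229595, 0.7067, 0)  len=0.4592
  (v4,v5,v2) [++-] → (-0.229595, 0.7067, 1.36527)–(0.229595, 0.7067, 1.36527)  len=0.4592
  (v5,v0,v6) [+-+] → (-0.229595, 0.7067, 0)–(-0.972714, 0.7067, 0)  len=0.7431
  (v5,v6,v2) [++-] → (-0.972714, 0.7067, 0.218715)–(-0.229595, 0.7067, 1.36527)  len=1.3663
  (v6,v0,v7) [+--] → (-0.972714, 0.7067, 0)–(-1.06034, 0.7067, 0)  len=0.0876
  (v6,v7,v2) [+--] → (-1.06034, 0.7067, 0)–(-0.972714, 0.7067, 0.218715)  len=0.2356

Chained into 1 loop(s):
  loop 1: 10 segments, perimeter = 5.7837
Total perimeter = 5.784


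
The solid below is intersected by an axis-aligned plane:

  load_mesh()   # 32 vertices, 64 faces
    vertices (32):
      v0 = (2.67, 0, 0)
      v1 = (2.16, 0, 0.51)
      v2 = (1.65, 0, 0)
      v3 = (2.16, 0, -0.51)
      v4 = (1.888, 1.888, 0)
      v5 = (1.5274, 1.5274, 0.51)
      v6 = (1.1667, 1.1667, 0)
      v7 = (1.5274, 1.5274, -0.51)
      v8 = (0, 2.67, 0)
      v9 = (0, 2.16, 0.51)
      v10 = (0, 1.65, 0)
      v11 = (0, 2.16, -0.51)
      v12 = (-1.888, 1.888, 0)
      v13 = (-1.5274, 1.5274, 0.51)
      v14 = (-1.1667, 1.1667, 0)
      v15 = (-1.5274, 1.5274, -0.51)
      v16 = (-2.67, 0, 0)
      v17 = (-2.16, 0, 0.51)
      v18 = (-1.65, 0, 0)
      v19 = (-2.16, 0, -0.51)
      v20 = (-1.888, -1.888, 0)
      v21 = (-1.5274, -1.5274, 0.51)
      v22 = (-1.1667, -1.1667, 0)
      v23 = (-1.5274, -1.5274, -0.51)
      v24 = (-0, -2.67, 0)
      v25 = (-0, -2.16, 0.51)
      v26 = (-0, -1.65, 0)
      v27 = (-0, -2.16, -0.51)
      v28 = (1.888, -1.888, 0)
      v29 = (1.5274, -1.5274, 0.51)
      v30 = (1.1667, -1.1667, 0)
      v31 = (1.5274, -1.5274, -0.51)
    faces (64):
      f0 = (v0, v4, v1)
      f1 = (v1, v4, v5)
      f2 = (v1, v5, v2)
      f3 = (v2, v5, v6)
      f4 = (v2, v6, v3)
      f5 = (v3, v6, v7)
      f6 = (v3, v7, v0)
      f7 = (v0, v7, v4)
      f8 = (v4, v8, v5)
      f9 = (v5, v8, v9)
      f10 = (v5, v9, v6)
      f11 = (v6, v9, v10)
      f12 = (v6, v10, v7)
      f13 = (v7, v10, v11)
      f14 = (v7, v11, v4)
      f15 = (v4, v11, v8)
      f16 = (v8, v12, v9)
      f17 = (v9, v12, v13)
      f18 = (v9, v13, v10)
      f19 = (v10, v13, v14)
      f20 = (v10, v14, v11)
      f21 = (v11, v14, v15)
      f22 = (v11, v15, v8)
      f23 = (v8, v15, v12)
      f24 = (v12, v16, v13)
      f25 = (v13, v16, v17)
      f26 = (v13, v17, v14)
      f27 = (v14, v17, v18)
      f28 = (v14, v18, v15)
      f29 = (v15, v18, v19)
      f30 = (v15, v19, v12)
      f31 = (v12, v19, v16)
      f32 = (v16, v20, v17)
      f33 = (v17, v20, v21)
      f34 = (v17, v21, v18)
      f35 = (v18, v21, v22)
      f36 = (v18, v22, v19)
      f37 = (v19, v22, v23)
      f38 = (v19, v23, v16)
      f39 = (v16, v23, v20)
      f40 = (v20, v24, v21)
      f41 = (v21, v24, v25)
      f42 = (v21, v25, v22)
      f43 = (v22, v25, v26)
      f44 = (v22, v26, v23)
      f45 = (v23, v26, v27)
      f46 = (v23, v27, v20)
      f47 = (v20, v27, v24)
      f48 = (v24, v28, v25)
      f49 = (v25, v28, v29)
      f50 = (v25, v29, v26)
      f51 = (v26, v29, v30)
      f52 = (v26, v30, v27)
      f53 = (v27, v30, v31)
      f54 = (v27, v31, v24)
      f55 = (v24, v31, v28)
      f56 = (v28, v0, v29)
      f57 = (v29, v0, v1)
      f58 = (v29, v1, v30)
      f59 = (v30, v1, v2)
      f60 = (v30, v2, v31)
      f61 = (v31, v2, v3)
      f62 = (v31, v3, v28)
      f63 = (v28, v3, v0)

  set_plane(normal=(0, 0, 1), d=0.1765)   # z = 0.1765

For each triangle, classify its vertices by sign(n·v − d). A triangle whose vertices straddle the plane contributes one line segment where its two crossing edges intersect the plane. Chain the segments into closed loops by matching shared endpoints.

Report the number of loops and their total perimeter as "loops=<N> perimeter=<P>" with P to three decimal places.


Straddling triangles (32 of 64):
  (v0,v4,v1) [--+] → (1.98213, 1.2346, 0.1765)–(2.4935, 0, 0.1765)  len=1.3363
  (v1,v4,v5) [+-+] → (1.98213, 1.2346, 0.1765)–(1.7632, 1.7632, 0.1765)  len=0.5721
  (v1,v5,v2) [++-] → (1.60757, 0.5286, 0.1765)–(1.8265, 0, 0.1765)  len=0.5721
  (v2,v5,v6) [-+-] → (1.60757, 0.5286, 0.1765)–(1.29153, 1.29153, 0.1765)  len=0.8258
  (v4,v8,v5) [--+] → (0.5286, 2.27457, 0.1765)–(1.7632, 1.7632, 0.1765)  len=1.3363
  (v5,v8,v9) [+-+] → (0.5286, 2.27457, 0.1765)–(0, 2.4935, 0.1765)  len=0.5721
  (v5,v9,v6) [++-] → (0.76293, 1.51046, 0.1765)–(1.29153, 1.29153, 0.1765)  len=0.5721
  (v6,v9,v10) [-+-] → (0.76293, 1.51046, 0.1765)–(0, 1.8265, 0.1765)  len=0.8258
  (v8,v12,v9) [--+] → (-1.2346, 1.98213, 0.1765)–(0, 2.4935, 0.1765)  len=1.3363
  (v9,v12,v13) [+-+] → (-1.2346, 1.98213, 0.1765)–(-1.7632, 1.7632, 0.1765)  len=0.5721
  (v9,v13,v10) [++-] → (-0.5286, 1.60757, 0.1765)–(0, 1.8265, 0.1765)  len=0.5721
  (v10,v13,v14) [-+-] → (-0.5286, 1.60757, 0.1765)–(-1.29153, 1.29153, 0.1765)  len=0.8258
  (v12,v16,v13) [--+] → (-2.27457, 0.5286, 0.1765)–(-1.7632, 1.7632, 0.1765)  len=1.3363
  (v13,v16,v17) [+-+] → (-2.27457, 0.5286, 0.1765)–(-2.4935, 0, 0.1765)  len=0.5721
  (v13,v17,v14) [++-] → (-1.51046, 0.76293, 0.1765)–(-1.29153, 1.29153, 0.1765)  len=0.5721
  (v14,v17,v18) [-+-] → (-1.51046, 0.76293, 0.1765)–(-1.8265, 0, 0.1765)  len=0.8258
  (v16,v20,v17) [--+] → (-1.98213, -1.2346, 0.1765)–(-2.4935, 0, 0.1765)  len=1.3363
  (v17,v20,v21) [+-+] → (-1.98213, -1.2346, 0.1765)–(-1.7632, -1.7632, 0.1765)  len=0.5721
  (v17,v21,v18) [++-] → (-1.60757, -0.5286, 0.1765)–(-1.8265, 0, 0.1765)  len=0.5721
  (v18,v21,v22) [-+-] → (-1.60757, -0.5286, 0.1765)–(-1.29153, -1.29153, 0.1765)  len=0.8258
  (v20,v24,v21) [--+] → (-0.5286, -2.27457, 0.1765)–(-1.7632, -1.7632, 0.1765)  len=1.3363
  (v21,v24,v25) [+-+] → (-0.5286, -2.27457, 0.1765)–(0, -2.4935, 0.1765)  len=0.5721
  (v21,v25,v22) [++-] → (-0.76293, -1.51046, 0.1765)–(-1.29153, -1.29153, 0.1765)  len=0.5721
  (v22,v25,v26) [-+-] → (-0.76293, -1.51046, 0.1765)–(0, -1.8265, 0.1765)  len=0.8258
  (v24,v28,v25) [--+] → (1.2346, -1.98213, 0.1765)–(0, -2.4935, 0.1765)  len=1.3363
  (v25,v28,v29) [+-+] → (1.2346, -1.98213, 0.1765)–(1.7632, -1.7632, 0.1765)  len=0.5721
  (v25,v29,v26) [++-] → (0.5286, -1.60757, 0.1765)–(0, -1.8265, 0.1765)  len=0.5721
  (v26,v29,v30) [-+-] → (0.5286, -1.60757, 0.1765)–(1.29153, -1.29153, 0.1765)  len=0.8258
  (v28,v0,v29) [--+] → (2.27457, -0.5286, 0.1765)–(1.7632, -1.7632, 0.1765)  len=1.3363
  (v29,v0,v1) [+-+] → (2.27457, -0.5286, 0.1765)–(2.4935, 0, 0.1765)  len=0.5721
  (v29,v1,v30) [++-] → (1.51046, -0.76293, 0.1765)–(1.29153, -1.29153, 0.1765)  len=0.5721
  (v30,v1,v2) [-+-] → (1.51046, -0.76293, 0.1765)–(1.8265, 0, 0.1765)  len=0.8258

Chained into 2 loop(s):
  loop 1: 16 segments, perimeter = 15.2677
  loop 2: 16 segments, perimeter = 11.1835
Total perimeter = 26.451

loops=2 perimeter=26.451


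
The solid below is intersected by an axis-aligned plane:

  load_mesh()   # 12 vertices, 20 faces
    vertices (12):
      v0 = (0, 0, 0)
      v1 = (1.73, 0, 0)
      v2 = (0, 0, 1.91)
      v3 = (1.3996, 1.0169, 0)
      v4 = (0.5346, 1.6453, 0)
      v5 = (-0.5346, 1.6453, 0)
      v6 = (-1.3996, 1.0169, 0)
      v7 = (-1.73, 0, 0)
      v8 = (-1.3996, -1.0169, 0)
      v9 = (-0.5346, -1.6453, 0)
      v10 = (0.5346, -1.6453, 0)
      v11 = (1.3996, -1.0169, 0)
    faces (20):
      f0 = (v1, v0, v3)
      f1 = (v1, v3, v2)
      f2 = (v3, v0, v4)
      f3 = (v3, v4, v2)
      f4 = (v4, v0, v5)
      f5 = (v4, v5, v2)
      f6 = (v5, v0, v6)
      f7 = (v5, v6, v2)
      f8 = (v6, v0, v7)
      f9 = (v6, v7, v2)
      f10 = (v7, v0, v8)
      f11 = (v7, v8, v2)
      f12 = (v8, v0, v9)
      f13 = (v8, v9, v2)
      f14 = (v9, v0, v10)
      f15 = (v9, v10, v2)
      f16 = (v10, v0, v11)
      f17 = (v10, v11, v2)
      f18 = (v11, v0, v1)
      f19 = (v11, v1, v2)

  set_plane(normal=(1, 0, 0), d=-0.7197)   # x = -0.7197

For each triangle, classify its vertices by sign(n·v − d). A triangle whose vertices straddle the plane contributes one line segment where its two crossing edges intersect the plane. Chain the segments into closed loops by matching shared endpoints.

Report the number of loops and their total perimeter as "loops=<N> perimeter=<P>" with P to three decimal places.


Straddling triangles (8 of 20):
  (v5,v0,v6) [++-] → (-0.7197, 0.522909, 0)–(-0.7197, 1.51083, 0)  len=0.9879
  (v5,v6,v2) [+-+] → (-0.7197, 1.51083, 0)–(-0.7197, 0.522909, 0.927843)  len=1.3553
  (v6,v0,v7) [-+-] → (-0.7197, 0.522909, 0)–(-0.7197, 0, 0)  len=0.5229
  (v6,v7,v2) [--+] → (-0.7197, 0, 1.11542)–(-0.7197, 0.522909, 0.927843)  len=0.5555
  (v7,v0,v8) [-+-] → (-0.7197, 0, 0)–(-0.7197, -0.522909, 0)  len=0.5229
  (v7,v8,v2) [--+] → (-0.7197, -0.522909, 0.927843)–(-0.7197, 0, 1.11542)  len=0.5555
  (v8,v0,v9) [-++] → (-0.7197, -0.522909, 0)–(-0.7197, -1.51083, 0)  len=0.9879
  (v8,v9,v2) [-++] → (-0.7197, -1.51083, 0)–(-0.7197, -0.522909, 0.927843)  len=1.3553

Chained into 1 loop(s):
  loop 1: 8 segments, perimeter = 6.8434
Total perimeter = 6.843

loops=1 perimeter=6.843


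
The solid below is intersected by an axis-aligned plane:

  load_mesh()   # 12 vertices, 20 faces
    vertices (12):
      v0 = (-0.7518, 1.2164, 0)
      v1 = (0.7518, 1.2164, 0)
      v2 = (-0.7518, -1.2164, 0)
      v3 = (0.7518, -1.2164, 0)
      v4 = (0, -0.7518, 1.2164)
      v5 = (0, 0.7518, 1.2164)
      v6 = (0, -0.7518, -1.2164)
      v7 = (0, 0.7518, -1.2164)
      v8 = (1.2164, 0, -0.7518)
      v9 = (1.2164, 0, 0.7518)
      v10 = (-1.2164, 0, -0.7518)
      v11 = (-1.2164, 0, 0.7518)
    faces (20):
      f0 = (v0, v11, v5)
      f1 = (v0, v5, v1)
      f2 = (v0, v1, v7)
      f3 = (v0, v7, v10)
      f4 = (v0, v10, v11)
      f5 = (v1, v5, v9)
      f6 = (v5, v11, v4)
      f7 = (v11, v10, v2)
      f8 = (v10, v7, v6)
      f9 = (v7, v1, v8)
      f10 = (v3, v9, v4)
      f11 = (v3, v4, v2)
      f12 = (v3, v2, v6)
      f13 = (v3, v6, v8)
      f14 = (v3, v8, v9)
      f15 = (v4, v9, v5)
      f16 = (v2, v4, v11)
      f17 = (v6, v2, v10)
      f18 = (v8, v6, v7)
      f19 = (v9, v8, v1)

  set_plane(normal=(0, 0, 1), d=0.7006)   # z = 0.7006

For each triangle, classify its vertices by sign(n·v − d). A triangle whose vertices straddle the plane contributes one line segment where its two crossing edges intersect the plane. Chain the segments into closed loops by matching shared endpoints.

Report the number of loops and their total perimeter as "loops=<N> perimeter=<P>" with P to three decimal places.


loops=1 perimeter=6.529

Straddling triangles (10 of 20):
  (v0,v11,v5) [-++] → (-1.18476, 0.0828408, 0.7006)–(-0.318792, 0.948808, 0.7006)  len=1.2247
  (v0,v5,v1) [-+-] → (-0.318792, 0.948808, 0.7006)–(0.318792, 0.948808, 0.7006)  len=0.6376
  (v0,v10,v11) [--+] → (-1.2164, 0, 0.7006)–(-1.18476, 0.0828408, 0.7006)  len=0.0887
  (v1,v5,v9) [-++] → (0.318792, 0.948808, 0.7006)–(1.18476, 0.0828408, 0.7006)  len=1.2247
  (v11,v10,v2) [+--] → (-1.2164, 0, 0.7006)–(-1.18476, -0.0828408, 0.7006)  len=0.0887
  (v3,v9,v4) [-++] → (1.18476, -0.0828408, 0.7006)–(0.318792, -0.948808, 0.7006)  len=1.2247
  (v3,v4,v2) [-+-] → (0.318792, -0.948808, 0.7006)–(-0.318792, -0.948808, 0.7006)  len=0.6376
  (v3,v8,v9) [--+] → (1.2164, 0, 0.7006)–(1.18476, -0.0828408, 0.7006)  len=0.0887
  (v2,v4,v11) [-++] → (-0.318792, -0.948808, 0.7006)–(-1.18476, -0.0828408, 0.7006)  len=1.2247
  (v9,v8,v1) [+--] → (1.2164, 0, 0.7006)–(1.18476, 0.0828408, 0.7006)  len=0.0887

Chained into 1 loop(s):
  loop 1: 10 segments, perimeter = 6.5285
Total perimeter = 6.529


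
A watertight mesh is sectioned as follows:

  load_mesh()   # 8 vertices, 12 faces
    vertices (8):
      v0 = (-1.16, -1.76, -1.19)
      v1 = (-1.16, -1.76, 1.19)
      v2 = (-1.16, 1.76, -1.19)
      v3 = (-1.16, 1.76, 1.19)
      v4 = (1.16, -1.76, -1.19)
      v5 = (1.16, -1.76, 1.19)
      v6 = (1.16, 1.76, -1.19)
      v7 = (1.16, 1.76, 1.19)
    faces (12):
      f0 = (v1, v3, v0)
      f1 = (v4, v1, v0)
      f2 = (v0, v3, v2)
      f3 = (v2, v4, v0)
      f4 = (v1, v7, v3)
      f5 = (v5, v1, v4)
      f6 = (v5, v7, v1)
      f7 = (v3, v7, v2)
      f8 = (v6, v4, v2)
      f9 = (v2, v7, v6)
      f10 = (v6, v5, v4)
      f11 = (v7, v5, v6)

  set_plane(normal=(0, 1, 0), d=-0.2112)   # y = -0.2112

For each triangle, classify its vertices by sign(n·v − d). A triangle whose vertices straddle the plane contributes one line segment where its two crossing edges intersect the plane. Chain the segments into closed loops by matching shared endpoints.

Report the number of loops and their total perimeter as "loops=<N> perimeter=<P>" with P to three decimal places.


loops=1 perimeter=9.400

Straddling triangles (8 of 12):
  (v1,v3,v0) [-+-] → (-1.16, -0.2112, 1.19)–(-1.16, -0.2112, -0.1428)  len=1.3328
  (v0,v3,v2) [-++] → (-1.16, -0.2112, -0.1428)–(-1.16, -0.2112, -1.19)  len=1.0472
  (v2,v4,v0) [+--] → (0.1392, -0.2112, -1.19)–(-1.16, -0.2112, -1.19)  len=1.2992
  (v1,v7,v3) [-++] → (-0.1392, -0.2112, 1.19)–(-1.16, -0.2112, 1.19)  len=1.0208
  (v5,v7,v1) [-+-] → (1.16, -0.2112, 1.19)–(-0.1392, -0.2112, 1.19)  len=1.2992
  (v6,v4,v2) [+-+] → (1.16, -0.2112, -1.19)–(0.1392, -0.2112, -1.19)  len=1.0208
  (v6,v5,v4) [+--] → (1.16, -0.2112, 0.1428)–(1.16, -0.2112, -1.19)  len=1.3328
  (v7,v5,v6) [+-+] → (1.16, -0.2112, 1.19)–(1.16, -0.2112, 0.1428)  len=1.0472

Chained into 1 loop(s):
  loop 1: 8 segments, perimeter = 9.4000
Total perimeter = 9.400


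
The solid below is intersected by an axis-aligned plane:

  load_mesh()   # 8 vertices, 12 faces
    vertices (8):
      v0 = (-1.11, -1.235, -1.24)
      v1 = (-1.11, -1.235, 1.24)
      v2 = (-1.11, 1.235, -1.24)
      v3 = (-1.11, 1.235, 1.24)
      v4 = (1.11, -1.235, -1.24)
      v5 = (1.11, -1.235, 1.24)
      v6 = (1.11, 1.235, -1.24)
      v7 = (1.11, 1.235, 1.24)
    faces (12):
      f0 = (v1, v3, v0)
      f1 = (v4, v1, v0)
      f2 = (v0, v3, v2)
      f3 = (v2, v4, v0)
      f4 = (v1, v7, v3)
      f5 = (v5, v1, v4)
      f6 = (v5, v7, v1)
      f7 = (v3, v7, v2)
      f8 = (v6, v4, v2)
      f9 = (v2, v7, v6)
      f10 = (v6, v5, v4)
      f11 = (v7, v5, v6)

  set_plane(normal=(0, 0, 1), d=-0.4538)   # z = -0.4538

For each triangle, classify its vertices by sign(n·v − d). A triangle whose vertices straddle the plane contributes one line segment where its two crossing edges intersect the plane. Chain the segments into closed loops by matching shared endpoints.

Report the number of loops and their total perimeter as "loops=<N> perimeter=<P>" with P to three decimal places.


Straddling triangles (8 of 12):
  (v1,v3,v0) [++-] → (-1.11, -0.45197, -0.4538)–(-1.11, -1.235, -0.4538)  len=0.7830
  (v4,v1,v0) [-+-] → (0.406224, -1.235, -0.4538)–(-1.11, -1.235, -0.4538)  len=1.5162
  (v0,v3,v2) [-+-] → (-1.11, -0.45197, -0.4538)–(-1.11, 1.235, -0.4538)  len=1.6870
  (v5,v1,v4) [++-] → (0.406224, -1.235, -0.4538)–(1.11, -1.235, -0.4538)  len=0.7038
  (v3,v7,v2) [++-] → (-0.406224, 1.235, -0.4538)–(-1.11, 1.235, -0.4538)  len=0.7038
  (v2,v7,v6) [-+-] → (-0.406224, 1.235, -0.4538)–(1.11, 1.235, -0.4538)  len=1.5162
  (v6,v5,v4) [-+-] → (1.11, 0.45197, -0.4538)–(1.11, -1.235, -0.4538)  len=1.6870
  (v7,v5,v6) [++-] → (1.11, 0.45197, -0.4538)–(1.11, 1.235, -0.4538)  len=0.7830

Chained into 1 loop(s):
  loop 1: 8 segments, perimeter = 9.3800
Total perimeter = 9.380

loops=1 perimeter=9.380


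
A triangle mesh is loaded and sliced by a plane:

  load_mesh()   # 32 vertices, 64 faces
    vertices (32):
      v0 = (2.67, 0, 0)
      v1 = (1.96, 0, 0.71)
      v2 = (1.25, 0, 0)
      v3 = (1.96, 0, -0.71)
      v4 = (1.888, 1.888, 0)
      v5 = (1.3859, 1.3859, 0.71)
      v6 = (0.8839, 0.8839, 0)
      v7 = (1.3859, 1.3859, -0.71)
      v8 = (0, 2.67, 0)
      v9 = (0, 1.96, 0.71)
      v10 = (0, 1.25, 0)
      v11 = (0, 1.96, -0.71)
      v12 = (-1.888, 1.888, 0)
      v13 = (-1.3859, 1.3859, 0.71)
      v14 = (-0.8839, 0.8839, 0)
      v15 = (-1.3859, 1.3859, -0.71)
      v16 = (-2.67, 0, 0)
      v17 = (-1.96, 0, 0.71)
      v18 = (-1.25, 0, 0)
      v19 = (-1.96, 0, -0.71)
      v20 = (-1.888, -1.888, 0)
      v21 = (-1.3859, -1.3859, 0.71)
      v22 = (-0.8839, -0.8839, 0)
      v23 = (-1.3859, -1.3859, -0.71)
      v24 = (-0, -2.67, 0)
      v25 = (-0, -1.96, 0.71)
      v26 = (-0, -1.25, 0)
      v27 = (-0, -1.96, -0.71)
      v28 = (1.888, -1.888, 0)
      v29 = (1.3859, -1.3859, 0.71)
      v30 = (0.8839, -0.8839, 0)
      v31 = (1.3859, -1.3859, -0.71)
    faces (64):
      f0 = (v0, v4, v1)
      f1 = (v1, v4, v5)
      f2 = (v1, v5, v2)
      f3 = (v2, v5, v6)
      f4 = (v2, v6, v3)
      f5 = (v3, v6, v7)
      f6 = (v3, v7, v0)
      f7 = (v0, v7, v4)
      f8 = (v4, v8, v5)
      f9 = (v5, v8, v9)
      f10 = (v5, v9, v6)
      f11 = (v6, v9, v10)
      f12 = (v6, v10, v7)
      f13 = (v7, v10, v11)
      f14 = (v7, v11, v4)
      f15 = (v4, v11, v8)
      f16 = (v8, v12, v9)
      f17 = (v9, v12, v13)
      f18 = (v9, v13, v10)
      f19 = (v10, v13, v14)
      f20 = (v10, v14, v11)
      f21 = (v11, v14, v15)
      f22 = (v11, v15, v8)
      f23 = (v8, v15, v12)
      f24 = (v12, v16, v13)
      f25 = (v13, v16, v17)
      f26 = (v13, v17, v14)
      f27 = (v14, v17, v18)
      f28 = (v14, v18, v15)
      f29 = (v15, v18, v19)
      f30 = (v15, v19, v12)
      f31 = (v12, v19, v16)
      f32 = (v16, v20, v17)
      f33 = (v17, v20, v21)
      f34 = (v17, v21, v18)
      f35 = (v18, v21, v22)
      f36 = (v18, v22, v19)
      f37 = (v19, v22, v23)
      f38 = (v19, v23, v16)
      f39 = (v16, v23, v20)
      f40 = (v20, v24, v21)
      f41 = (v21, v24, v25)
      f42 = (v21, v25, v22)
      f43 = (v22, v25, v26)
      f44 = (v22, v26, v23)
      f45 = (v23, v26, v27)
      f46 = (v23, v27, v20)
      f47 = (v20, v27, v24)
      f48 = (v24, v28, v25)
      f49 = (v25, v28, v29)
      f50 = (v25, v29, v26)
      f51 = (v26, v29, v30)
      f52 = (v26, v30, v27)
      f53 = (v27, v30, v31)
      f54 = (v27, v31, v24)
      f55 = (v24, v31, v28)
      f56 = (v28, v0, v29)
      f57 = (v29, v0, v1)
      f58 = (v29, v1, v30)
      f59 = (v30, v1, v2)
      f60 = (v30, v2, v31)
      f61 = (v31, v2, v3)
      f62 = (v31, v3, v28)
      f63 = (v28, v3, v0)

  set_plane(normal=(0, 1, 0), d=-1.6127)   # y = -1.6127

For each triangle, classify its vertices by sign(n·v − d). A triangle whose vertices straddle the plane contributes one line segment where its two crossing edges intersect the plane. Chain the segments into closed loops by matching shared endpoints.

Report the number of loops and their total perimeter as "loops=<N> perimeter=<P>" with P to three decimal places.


Straddling triangles (18 of 64):
  (v16,v20,v17) [+-+] → (-2.00203, -1.6127, 0)–(-1.8985, -1.6127, 0.103529)  len=0.1464
  (v17,v20,v21) [+-+] → (-1.8985, -1.6127, 0.103529)–(-1.6127, -1.6127, 0.389291)  len=0.4042
  (v16,v23,v20) [++-] → (-1.6127, -1.6127, -0.389291)–(-2.00203, -1.6127, 0)  len=0.5506
  (v20,v24,v21) [--+] → (-1.14112, -1.6127, 0.584599)–(-1.6127, -1.6127, 0.389291)  len=0.5104
  (v21,v24,v25) [+--] → (-1.14112, -1.6127, 0.584599)–(-0.838396, -1.6127, 0.71)  len=0.3277
  (v21,v25,v22) [+-+] → (-0.838396, -1.6127, 0.71)–(-0.285269, -1.6127, 0.480855)  len=0.5987
  (v22,v25,v26) [+-+] → (-0.285269, -1.6127, 0.480855)–(0, -1.6127, 0.3627)  len=0.3088
  (v23,v26,v27) [++-] → (0, -1.6127, -0.3627)–(-0.838396, -1.6127, -0.71)  len=0.9075
  (v23,v27,v20) [+--] → (-0.838396, -1.6127, -0.71)–(-1.6127, -1.6127, -0.389291)  len=0.8381
  (v25,v28,v29) [--+] → (1.6127, -1.6127, 0.389291)–(0.838396, -1.6127, 0.71)  len=0.8381
  (v25,v29,v26) [-++] → (0.838396, -1.6127, 0.71)–(0, -1.6127, 0.3627)  len=0.9075
  (v26,v30,v27) [++-] → (0.285269, -1.6127, -0.480855)–(0, -1.6127, -0.3627)  len=0.3088
  (v27,v30,v31) [-++] → (0.285269, -1.6127, -0.480855)–(0.838396, -1.6127, -0.71)  len=0.5987
  (v27,v31,v24) [-+-] → (0.838396, -1.6127, -0.71)–(1.14112, -1.6127, -0.584599)  len=0.3277
  (v24,v31,v28) [-+-] → (1.14112, -1.6127, -0.584599)–(1.6127, -1.6127, -0.389291)  len=0.5104
  (v28,v0,v29) [-++] → (2.00203, -1.6127, 0)–(1.6127, -1.6127, 0.389291)  len=0.5506
  (v31,v3,v28) [++-] → (1.8985, -1.6127, -0.103529)–(1.6127, -1.6127, -0.389291)  len=0.4042
  (v28,v3,v0) [-++] → (1.8985, -1.6127, -0.103529)–(2.00203, -1.6127, 0)  len=0.1464

Chained into 1 loop(s):
  loop 1: 18 segments, perimeter = 9.1846
Total perimeter = 9.185

loops=1 perimeter=9.185
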